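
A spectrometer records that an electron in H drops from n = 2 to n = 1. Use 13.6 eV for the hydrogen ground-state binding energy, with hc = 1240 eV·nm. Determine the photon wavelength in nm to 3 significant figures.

122 nm

ΔE = 13.60 × (1/1² − 1/2²) = 13.60 × 0.7500 = 10.20 eV.
λ = hc/ΔE = 1240 / 10.20 = 122 nm.
This line belongs to the Lyman series.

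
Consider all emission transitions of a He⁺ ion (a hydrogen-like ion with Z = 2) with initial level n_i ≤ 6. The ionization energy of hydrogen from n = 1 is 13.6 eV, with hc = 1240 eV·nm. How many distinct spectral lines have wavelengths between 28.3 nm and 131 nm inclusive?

4

Enumerate all n_i → n_f pairs with 1 ≤ n_f < n_i ≤ 6 and compute λ = 1240 / [13.6·4·(1/n_f² − 1/n_i²)].
Lines falling in [28.3, 131] nm: 2→1 (30.39 nm), 6→2 (102.6 nm), 5→2 (108.5 nm), 4→2 (121.6 nm).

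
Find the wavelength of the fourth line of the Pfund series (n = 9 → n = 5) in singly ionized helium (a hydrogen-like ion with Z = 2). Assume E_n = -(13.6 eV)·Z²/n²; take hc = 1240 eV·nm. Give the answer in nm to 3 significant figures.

824 nm

The Pfund series terminates on n_f = 5; the fourth line has n_i = 5+4 = 9.
ΔE = 54.40 × (1/5² − 1/9²) = 1.504 eV.
λ = 1240 / 1.504 = 824 nm.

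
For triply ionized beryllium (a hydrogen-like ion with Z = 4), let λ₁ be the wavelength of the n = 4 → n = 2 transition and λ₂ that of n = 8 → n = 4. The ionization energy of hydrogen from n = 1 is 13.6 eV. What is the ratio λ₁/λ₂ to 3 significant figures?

0.250

λ ∝ 1/ΔE ∝ 1/(1/n_f² − 1/n_i²), and the Z² and hc factors cancel in the ratio.
λ₁/λ₂ = (1/4² − 1/8²)/(1/2² − 1/4²) = 0.04688/0.1875 = 0.250.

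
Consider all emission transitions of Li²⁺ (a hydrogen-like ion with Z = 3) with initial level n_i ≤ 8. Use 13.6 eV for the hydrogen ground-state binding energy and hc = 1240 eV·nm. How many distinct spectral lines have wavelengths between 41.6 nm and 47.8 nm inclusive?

Enumerate all n_i → n_f pairs with 1 ≤ n_f < n_i ≤ 8 and compute λ = 1240 / [13.6·9·(1/n_f² − 1/n_i²)].
Lines falling in [41.6, 47.8] nm: 8→2 (43.22 nm), 7→2 (44.12 nm), 6→2 (45.59 nm).

3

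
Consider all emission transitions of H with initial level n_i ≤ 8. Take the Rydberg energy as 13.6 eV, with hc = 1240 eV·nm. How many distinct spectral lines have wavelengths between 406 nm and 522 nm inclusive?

Enumerate all n_i → n_f pairs with 1 ≤ n_f < n_i ≤ 8 and compute λ = 1240 / [13.6·1·(1/n_f² − 1/n_i²)].
Lines falling in [406, 522] nm: 6→2 (410.3 nm), 5→2 (434.2 nm), 4→2 (486.3 nm).

3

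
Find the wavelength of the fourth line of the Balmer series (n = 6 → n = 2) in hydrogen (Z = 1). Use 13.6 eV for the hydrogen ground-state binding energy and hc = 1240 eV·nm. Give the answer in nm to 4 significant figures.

410.3 nm

The Balmer series terminates on n_f = 2; the fourth line has n_i = 2+4 = 6.
ΔE = 13.60 × (1/2² − 1/6²) = 3.022 eV.
λ = 1240 / 3.022 = 410.3 nm.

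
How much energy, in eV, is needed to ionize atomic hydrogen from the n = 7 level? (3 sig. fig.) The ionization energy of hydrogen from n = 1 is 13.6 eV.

0.278 eV

E_7 = −13.60/49 = −0.278 eV, so ionization (to E = 0) requires 0.278 eV.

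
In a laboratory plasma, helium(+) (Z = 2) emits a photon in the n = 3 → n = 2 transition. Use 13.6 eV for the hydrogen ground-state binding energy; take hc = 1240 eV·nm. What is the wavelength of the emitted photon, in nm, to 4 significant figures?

164.1 nm

For Z = 2 the level energies scale as Z², so the effective Rydberg energy is 13.6 × 4 = 54.40 eV.
ΔE = 54.40 × (1/2² − 1/3²) = 54.40 × 0.1389 = 7.556 eV.
λ = hc/ΔE = 1240 / 7.556 = 164.1 nm.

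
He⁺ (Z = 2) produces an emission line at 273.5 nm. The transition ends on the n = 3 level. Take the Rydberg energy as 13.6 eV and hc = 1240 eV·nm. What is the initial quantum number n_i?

n_i = 6

The photon energy is ΔE = hc/λ = 1240 / 273.5 = 4.534 eV.
With Z = 2, ΔE = 54.40 × (1/n_f² − 1/n_i²), so 1/n_f² − 1/n_i² = 0.08334.
With n_f = 3: 1/n_i² = 1/9 − 0.08334 = 0.02777, so n_i ≈ 6.00.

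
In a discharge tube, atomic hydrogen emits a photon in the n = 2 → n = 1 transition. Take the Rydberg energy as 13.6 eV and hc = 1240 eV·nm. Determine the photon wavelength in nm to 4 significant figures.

ΔE = 13.60 × (1/1² − 1/2²) = 13.60 × 0.7500 = 10.20 eV.
λ = hc/ΔE = 1240 / 10.20 = 121.6 nm.
This line belongs to the Lyman series.

121.6 nm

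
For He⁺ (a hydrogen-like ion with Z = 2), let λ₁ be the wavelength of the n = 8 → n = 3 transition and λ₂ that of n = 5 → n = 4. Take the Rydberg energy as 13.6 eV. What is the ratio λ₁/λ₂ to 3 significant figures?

0.236

λ ∝ 1/ΔE ∝ 1/(1/n_f² − 1/n_i²), and the Z² and hc factors cancel in the ratio.
λ₁/λ₂ = (1/4² − 1/5²)/(1/3² − 1/8²) = 0.02250/0.09549 = 0.236.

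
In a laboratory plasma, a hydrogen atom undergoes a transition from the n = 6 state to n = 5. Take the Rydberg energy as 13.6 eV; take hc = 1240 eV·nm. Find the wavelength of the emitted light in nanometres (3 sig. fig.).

7460 nm

ΔE = 13.60 × (1/5² − 1/6²) = 13.60 × 0.01222 = 0.1662 eV.
λ = hc/ΔE = 1240 / 0.1662 = 7460 nm.
This line belongs to the Pfund series.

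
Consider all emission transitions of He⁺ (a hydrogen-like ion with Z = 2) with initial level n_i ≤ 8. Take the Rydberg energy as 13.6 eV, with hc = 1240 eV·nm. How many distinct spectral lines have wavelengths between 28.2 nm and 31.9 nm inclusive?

Enumerate all n_i → n_f pairs with 1 ≤ n_f < n_i ≤ 8 and compute λ = 1240 / [13.6·4·(1/n_f² − 1/n_i²)].
Lines falling in [28.2, 31.9] nm: 2→1 (30.39 nm).

1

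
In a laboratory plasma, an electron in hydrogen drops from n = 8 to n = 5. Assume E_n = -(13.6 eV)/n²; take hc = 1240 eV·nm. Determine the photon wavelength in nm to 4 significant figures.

3741 nm

ΔE = 13.60 × (1/5² − 1/8²) = 13.60 × 0.02438 = 0.3315 eV.
λ = hc/ΔE = 1240 / 0.3315 = 3741 nm.
This line belongs to the Pfund series.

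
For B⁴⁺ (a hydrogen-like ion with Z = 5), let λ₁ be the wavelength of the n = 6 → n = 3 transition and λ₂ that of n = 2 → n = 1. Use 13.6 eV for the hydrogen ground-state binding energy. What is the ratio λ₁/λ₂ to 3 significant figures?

λ ∝ 1/ΔE ∝ 1/(1/n_f² − 1/n_i²), and the Z² and hc factors cancel in the ratio.
λ₁/λ₂ = (1/1² − 1/2²)/(1/3² − 1/6²) = 0.7500/0.08333 = 9.00.

9.00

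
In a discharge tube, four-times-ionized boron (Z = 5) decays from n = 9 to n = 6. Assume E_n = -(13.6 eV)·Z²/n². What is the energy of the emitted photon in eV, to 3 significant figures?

5.25 eV

The Bohr energies scale as Z², so for Z = 5: E_n = −340.0/n² eV.
E_9 = −340.0/81 = −4.198 eV and E_6 = −340.0/36 = −9.444 eV.
The photon energy is |E_9 − E_6| = 5.25 eV.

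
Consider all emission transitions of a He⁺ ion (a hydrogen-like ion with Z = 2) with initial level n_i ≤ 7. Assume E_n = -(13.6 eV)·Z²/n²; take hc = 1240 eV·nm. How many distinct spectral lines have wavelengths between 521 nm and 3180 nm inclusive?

6

Enumerate all n_i → n_f pairs with 1 ≤ n_f < n_i ≤ 7 and compute λ = 1240 / [13.6·4·(1/n_f² − 1/n_i²)].
Lines falling in [521, 3180] nm: 7→4 (541.5 nm), 6→4 (656.5 nm), 5→4 (1013 nm), 7→5 (1163 nm), 6→5 (1865 nm), 7→6 (3093 nm).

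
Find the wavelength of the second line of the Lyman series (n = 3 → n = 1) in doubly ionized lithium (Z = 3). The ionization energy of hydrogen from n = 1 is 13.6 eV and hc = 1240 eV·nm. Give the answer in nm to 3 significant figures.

The Lyman series terminates on n_f = 1; the second line has n_i = 1+2 = 3.
ΔE = 122.4 × (1/1² − 1/3²) = 108.8 eV.
λ = 1240 / 108.8 = 11.4 nm.

11.4 nm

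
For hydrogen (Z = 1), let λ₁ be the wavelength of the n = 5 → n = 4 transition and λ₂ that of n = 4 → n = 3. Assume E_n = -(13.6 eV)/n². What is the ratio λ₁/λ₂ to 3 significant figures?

λ ∝ 1/ΔE ∝ 1/(1/n_f² − 1/n_i²), and the Z² and hc factors cancel in the ratio.
λ₁/λ₂ = (1/3² − 1/4²)/(1/4² − 1/5²) = 0.04861/0.02250 = 2.16.

2.16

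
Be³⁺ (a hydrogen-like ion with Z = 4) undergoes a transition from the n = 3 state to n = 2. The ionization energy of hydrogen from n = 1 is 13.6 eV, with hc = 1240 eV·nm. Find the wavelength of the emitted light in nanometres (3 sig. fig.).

For Z = 4 the level energies scale as Z², so the effective Rydberg energy is 13.6 × 16 = 217.6 eV.
ΔE = 217.6 × (1/2² − 1/3²) = 217.6 × 0.1389 = 30.22 eV.
λ = hc/ΔE = 1240 / 30.22 = 41.0 nm.

41.0 nm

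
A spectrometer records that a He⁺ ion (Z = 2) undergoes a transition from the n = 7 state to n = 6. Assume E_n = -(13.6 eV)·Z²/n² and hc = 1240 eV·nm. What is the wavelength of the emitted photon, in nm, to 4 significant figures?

For Z = 2 the level energies scale as Z², so the effective Rydberg energy is 13.6 × 4 = 54.40 eV.
ΔE = 54.40 × (1/6² − 1/7²) = 54.40 × 0.007370 = 0.4009 eV.
λ = hc/ΔE = 1240 / 0.4009 = 3093 nm.

3093 nm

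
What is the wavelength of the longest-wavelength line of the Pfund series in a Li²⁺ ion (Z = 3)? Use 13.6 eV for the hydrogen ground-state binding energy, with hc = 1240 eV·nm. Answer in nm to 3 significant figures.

829 nm

The Pfund series terminates on n_f = 5; the first line has n_i = 5+1 = 6.
ΔE = 122.4 × (1/5² − 1/6²) = 1.496 eV.
λ = 1240 / 1.496 = 829 nm.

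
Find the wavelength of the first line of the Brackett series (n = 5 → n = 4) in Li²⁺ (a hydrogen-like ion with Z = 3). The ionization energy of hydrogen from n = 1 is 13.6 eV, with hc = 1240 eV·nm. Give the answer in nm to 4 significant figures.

450.3 nm

The Brackett series terminates on n_f = 4; the first line has n_i = 4+1 = 5.
ΔE = 122.4 × (1/4² − 1/5²) = 2.754 eV.
λ = 1240 / 2.754 = 450.3 nm.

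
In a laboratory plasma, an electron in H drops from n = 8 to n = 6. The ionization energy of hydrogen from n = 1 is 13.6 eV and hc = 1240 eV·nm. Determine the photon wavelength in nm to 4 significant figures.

ΔE = 13.60 × (1/6² − 1/8²) = 13.60 × 0.01215 = 0.1653 eV.
λ = hc/ΔE = 1240 / 0.1653 = 7503 nm.

7503 nm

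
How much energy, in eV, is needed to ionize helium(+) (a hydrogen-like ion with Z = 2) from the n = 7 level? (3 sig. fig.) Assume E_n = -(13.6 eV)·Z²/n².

E_n = −13.6 Z²/n² = −54.40/n² eV for Z = 2.
E_7 = −54.40/49 = −1.11 eV, so ionization (to E = 0) requires 1.11 eV.

1.11 eV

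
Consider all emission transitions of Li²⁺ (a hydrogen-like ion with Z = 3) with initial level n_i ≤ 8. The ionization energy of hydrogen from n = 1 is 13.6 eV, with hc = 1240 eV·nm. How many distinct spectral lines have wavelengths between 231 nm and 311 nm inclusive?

2

Enumerate all n_i → n_f pairs with 1 ≤ n_f < n_i ≤ 8 and compute λ = 1240 / [13.6·9·(1/n_f² − 1/n_i²)].
Lines falling in [231, 311] nm: 7→4 (240.7 nm), 6→4 (291.8 nm).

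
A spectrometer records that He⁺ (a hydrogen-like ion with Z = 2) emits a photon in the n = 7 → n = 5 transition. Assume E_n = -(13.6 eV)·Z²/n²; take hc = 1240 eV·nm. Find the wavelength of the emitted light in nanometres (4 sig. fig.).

1163 nm

For Z = 2 the level energies scale as Z², so the effective Rydberg energy is 13.6 × 4 = 54.40 eV.
ΔE = 54.40 × (1/5² − 1/7²) = 54.40 × 0.01959 = 1.066 eV.
λ = hc/ΔE = 1240 / 1.066 = 1163 nm.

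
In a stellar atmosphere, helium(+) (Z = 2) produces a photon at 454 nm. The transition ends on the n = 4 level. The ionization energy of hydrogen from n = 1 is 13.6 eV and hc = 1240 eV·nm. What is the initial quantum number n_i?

n_i = 9

The photon energy is ΔE = hc/λ = 1240 / 454 = 2.731 eV.
With Z = 2, ΔE = 54.40 × (1/n_f² − 1/n_i²), so 1/n_f² − 1/n_i² = 0.05021.
With n_f = 4: 1/n_i² = 1/16 − 0.05021 = 0.01229, so n_i ≈ 9.02.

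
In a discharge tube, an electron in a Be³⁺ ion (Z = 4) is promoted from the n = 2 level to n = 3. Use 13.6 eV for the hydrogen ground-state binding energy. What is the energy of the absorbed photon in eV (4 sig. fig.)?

30.22 eV

The Bohr energies scale as Z², so for Z = 4: E_n = −217.6/n² eV.
E_3 = −217.6/9 = −24.18 eV and E_2 = −217.6/4 = −54.40 eV.
The photon energy is |E_3 − E_2| = 30.22 eV.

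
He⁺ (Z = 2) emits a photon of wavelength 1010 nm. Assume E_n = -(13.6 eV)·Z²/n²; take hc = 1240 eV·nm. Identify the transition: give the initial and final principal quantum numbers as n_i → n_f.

The photon energy is ΔE = hc/λ = 1240 / 1010 = 1.228 eV.
With Z = 2, ΔE = 54.40 × (1/n_f² − 1/n_i²), so 1/n_f² − 1/n_i² = 0.02257.
Trying n_f = 4 gives 1/n_i² = 0.03993, i.e. n_i ≈ 5; this pair matches.

n_i = 5, n_f = 4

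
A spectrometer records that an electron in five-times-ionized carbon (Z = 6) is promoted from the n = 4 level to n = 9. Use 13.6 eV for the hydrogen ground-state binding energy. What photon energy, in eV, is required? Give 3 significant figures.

24.6 eV

The Bohr energies scale as Z², so for Z = 6: E_n = −489.6/n² eV.
E_9 = −489.6/81 = −6.044 eV and E_4 = −489.6/16 = −30.60 eV.
The photon energy is |E_9 − E_4| = 24.6 eV.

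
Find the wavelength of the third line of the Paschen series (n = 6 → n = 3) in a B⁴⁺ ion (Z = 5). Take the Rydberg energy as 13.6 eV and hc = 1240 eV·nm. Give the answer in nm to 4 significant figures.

43.76 nm

The Paschen series terminates on n_f = 3; the third line has n_i = 3+3 = 6.
ΔE = 340.0 × (1/3² − 1/6²) = 28.33 eV.
λ = 1240 / 28.33 = 43.76 nm.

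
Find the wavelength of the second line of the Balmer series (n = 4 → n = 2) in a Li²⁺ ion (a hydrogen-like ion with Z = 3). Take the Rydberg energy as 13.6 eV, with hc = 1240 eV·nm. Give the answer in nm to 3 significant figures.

54.0 nm

The Balmer series terminates on n_f = 2; the second line has n_i = 2+2 = 4.
ΔE = 122.4 × (1/2² − 1/4²) = 22.95 eV.
λ = 1240 / 22.95 = 54.0 nm.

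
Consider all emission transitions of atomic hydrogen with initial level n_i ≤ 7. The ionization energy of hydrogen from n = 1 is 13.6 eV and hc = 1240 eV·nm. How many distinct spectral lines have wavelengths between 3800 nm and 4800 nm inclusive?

Enumerate all n_i → n_f pairs with 1 ≤ n_f < n_i ≤ 7 and compute λ = 1240 / [13.6·1·(1/n_f² − 1/n_i²)].
Lines falling in [3800, 4800] nm: 5→4 (4052 nm), 7→5 (4654 nm).

2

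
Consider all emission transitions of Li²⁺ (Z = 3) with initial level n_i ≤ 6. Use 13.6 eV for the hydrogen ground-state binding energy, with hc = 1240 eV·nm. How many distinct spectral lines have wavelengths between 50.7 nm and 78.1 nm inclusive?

2

Enumerate all n_i → n_f pairs with 1 ≤ n_f < n_i ≤ 6 and compute λ = 1240 / [13.6·9·(1/n_f² − 1/n_i²)].
Lines falling in [50.7, 78.1] nm: 4→2 (54.03 nm), 3→2 (72.94 nm).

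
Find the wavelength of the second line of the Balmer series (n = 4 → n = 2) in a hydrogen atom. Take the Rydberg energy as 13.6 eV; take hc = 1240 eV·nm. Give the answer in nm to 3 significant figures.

The Balmer series terminates on n_f = 2; the second line has n_i = 2+2 = 4.
ΔE = 13.60 × (1/2² − 1/4²) = 2.550 eV.
λ = 1240 / 2.550 = 486 nm.

486 nm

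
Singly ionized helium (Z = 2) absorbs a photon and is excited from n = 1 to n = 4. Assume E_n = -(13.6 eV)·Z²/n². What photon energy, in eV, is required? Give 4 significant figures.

The Bohr energies scale as Z², so for Z = 2: E_n = −54.40/n² eV.
E_4 = −54.40/16 = −3.400 eV and E_1 = −54.40/1 = −54.40 eV.
The photon energy is |E_4 − E_1| = 51.00 eV.

51.00 eV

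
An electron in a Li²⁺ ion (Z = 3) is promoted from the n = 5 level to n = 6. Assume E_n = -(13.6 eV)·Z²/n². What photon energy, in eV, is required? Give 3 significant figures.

1.50 eV

The Bohr energies scale as Z², so for Z = 3: E_n = −122.4/n² eV.
E_6 = −122.4/36 = −3.400 eV and E_5 = −122.4/25 = −4.896 eV.
The photon energy is |E_6 − E_5| = 1.50 eV.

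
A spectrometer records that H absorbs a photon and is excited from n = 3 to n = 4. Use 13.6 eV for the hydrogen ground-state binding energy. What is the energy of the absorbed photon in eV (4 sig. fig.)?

0.6611 eV

E_4 = −13.60/16 = −0.8500 eV and E_3 = −13.60/9 = −1.511 eV.
The photon energy is |E_4 − E_3| = 0.6611 eV.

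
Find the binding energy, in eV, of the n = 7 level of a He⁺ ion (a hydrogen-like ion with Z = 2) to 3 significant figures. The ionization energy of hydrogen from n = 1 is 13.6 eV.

1.11 eV

E_n = −13.6 Z²/n² = −54.40/n² eV for Z = 2.
E_7 = −54.40/49 = −1.11 eV, so ionization (to E = 0) requires 1.11 eV.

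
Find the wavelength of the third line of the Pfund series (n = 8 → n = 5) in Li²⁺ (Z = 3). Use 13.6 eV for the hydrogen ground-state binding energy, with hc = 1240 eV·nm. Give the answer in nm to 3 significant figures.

The Pfund series terminates on n_f = 5; the third line has n_i = 5+3 = 8.
ΔE = 122.4 × (1/5² − 1/8²) = 2.984 eV.
λ = 1240 / 2.984 = 416 nm.

416 nm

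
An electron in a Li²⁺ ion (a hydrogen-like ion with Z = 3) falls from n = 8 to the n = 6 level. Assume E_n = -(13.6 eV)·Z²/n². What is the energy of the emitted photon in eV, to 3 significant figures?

The Bohr energies scale as Z², so for Z = 3: E_n = −122.4/n² eV.
E_8 = −122.4/64 = −1.913 eV and E_6 = −122.4/36 = −3.400 eV.
The photon energy is |E_8 − E_6| = 1.49 eV.

1.49 eV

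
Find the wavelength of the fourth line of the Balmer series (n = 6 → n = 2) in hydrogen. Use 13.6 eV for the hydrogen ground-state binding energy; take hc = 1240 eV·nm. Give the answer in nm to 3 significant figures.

410 nm

The Balmer series terminates on n_f = 2; the fourth line has n_i = 2+4 = 6.
ΔE = 13.60 × (1/2² − 1/6²) = 3.022 eV.
λ = 1240 / 3.022 = 410 nm.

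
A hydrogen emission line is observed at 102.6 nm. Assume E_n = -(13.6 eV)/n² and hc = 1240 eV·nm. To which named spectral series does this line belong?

Lyman

ΔE = 1240/102.6 = 12.09 eV.
This matches 13.6 × (1/1² − 1/3²), so n_f = 1: the Lyman series.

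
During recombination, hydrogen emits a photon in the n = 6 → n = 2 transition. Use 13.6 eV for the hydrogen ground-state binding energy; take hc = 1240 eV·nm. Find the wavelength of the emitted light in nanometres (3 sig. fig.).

ΔE = 13.60 × (1/2² − 1/6²) = 13.60 × 0.2222 = 3.022 eV.
λ = hc/ΔE = 1240 / 3.022 = 410 nm.

410 nm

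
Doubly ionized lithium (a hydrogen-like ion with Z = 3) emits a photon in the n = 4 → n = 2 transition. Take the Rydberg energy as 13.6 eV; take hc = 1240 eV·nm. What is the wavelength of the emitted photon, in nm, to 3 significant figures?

For Z = 3 the level energies scale as Z², so the effective Rydberg energy is 13.6 × 9 = 122.4 eV.
ΔE = 122.4 × (1/2² − 1/4²) = 122.4 × 0.1875 = 22.95 eV.
λ = hc/ΔE = 1240 / 22.95 = 54.0 nm.

54.0 nm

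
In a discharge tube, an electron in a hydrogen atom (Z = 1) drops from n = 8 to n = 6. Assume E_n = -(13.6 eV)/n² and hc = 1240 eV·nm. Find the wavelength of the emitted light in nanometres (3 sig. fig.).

ΔE = 13.60 × (1/6² − 1/8²) = 13.60 × 0.01215 = 0.1653 eV.
λ = hc/ΔE = 1240 / 0.1653 = 7500 nm.

7500 nm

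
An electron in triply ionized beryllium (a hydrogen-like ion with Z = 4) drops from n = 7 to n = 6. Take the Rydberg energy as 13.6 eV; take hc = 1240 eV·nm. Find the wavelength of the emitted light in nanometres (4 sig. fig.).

For Z = 4 the level energies scale as Z², so the effective Rydberg energy is 13.6 × 16 = 217.6 eV.
ΔE = 217.6 × (1/6² − 1/7²) = 217.6 × 0.007370 = 1.604 eV.
λ = hc/ΔE = 1240 / 1.604 = 773.2 nm.

773.2 nm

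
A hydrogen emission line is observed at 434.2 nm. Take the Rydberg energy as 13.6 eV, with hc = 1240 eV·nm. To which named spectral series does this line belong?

Balmer

ΔE = 1240/434.2 = 2.856 eV.
This matches 13.6 × (1/2² − 1/5²), so n_f = 2: the Balmer series.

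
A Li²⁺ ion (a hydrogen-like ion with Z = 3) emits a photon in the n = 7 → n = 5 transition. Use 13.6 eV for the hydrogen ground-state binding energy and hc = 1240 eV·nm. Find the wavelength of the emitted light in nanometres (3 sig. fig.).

517 nm

For Z = 3 the level energies scale as Z², so the effective Rydberg energy is 13.6 × 9 = 122.4 eV.
ΔE = 122.4 × (1/5² − 1/7²) = 122.4 × 0.01959 = 2.398 eV.
λ = hc/ΔE = 1240 / 2.398 = 517 nm.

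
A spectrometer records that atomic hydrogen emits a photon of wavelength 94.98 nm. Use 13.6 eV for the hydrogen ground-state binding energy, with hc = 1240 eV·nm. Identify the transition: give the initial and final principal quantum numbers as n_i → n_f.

The photon energy is ΔE = hc/λ = 1240 / 94.98 = 13.06 eV.
With Z = 1, ΔE = 13.60 × (1/n_f² − 1/n_i²), so 1/n_f² − 1/n_i² = 0.9600.
Trying n_f = 1 gives 1/n_i² = 0.04005, i.e. n_i ≈ 5; this pair matches.

n_i = 5, n_f = 1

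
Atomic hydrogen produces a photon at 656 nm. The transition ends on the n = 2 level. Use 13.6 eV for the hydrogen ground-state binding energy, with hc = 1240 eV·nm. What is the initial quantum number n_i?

The photon energy is ΔE = hc/λ = 1240 / 656 = 1.890 eV.
With Z = 1, ΔE = 13.60 × (1/n_f² − 1/n_i²), so 1/n_f² − 1/n_i² = 0.1390.
With n_f = 2: 1/n_i² = 1/4 − 0.1390 = 0.1110, so n_i ≈ 3.00.

n_i = 3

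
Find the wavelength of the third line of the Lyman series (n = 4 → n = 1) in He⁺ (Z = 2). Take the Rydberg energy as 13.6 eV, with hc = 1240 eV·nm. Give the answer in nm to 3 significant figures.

24.3 nm

The Lyman series terminates on n_f = 1; the third line has n_i = 1+3 = 4.
ΔE = 54.40 × (1/1² − 1/4²) = 51.00 eV.
λ = 1240 / 51.00 = 24.3 nm.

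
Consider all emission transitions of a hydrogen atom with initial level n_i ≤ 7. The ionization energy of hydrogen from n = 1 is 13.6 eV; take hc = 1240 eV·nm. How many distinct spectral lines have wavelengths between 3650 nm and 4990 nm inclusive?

Enumerate all n_i → n_f pairs with 1 ≤ n_f < n_i ≤ 7 and compute λ = 1240 / [13.6·1·(1/n_f² − 1/n_i²)].
Lines falling in [3650, 4990] nm: 5→4 (4052 nm), 7→5 (4654 nm).

2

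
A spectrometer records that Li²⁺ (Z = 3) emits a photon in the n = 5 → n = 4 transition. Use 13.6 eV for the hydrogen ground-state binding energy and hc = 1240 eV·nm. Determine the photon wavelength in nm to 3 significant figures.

450 nm

For Z = 3 the level energies scale as Z², so the effective Rydberg energy is 13.6 × 9 = 122.4 eV.
ΔE = 122.4 × (1/4² − 1/5²) = 122.4 × 0.02250 = 2.754 eV.
λ = hc/ΔE = 1240 / 2.754 = 450 nm.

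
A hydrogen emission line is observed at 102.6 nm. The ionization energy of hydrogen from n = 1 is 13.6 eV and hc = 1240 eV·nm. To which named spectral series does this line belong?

Lyman

ΔE = 1240/102.6 = 12.09 eV.
This matches 13.6 × (1/1² − 1/3²), so n_f = 1: the Lyman series.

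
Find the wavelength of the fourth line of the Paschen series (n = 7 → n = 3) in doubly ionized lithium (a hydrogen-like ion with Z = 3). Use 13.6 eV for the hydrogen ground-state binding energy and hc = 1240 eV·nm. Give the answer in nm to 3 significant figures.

The Paschen series terminates on n_f = 3; the fourth line has n_i = 3+4 = 7.
ΔE = 122.4 × (1/3² − 1/7²) = 11.10 eV.
λ = 1240 / 11.10 = 112 nm.

112 nm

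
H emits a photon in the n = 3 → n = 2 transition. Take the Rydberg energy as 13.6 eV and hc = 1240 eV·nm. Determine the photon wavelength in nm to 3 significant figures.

ΔE = 13.60 × (1/2² − 1/3²) = 13.60 × 0.1389 = 1.889 eV.
λ = hc/ΔE = 1240 / 1.889 = 656 nm.
This line belongs to the Balmer series.

656 nm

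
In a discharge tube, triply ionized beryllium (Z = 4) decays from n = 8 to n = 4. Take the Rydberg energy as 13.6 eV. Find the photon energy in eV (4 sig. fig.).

10.20 eV

The Bohr energies scale as Z², so for Z = 4: E_n = −217.6/n² eV.
E_8 = −217.6/64 = −3.400 eV and E_4 = −217.6/16 = −13.60 eV.
The photon energy is |E_8 − E_4| = 10.20 eV.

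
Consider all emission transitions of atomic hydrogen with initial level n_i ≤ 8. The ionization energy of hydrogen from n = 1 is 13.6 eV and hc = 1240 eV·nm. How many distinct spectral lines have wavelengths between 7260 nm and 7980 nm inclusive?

Enumerate all n_i → n_f pairs with 1 ≤ n_f < n_i ≤ 8 and compute λ = 1240 / [13.6·1·(1/n_f² − 1/n_i²)].
Lines falling in [7260, 7980] nm: 6→5 (7460 nm), 8→6 (7503 nm).

2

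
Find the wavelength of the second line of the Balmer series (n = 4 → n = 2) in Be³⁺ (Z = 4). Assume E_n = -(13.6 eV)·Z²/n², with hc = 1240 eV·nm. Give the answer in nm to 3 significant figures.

30.4 nm

The Balmer series terminates on n_f = 2; the second line has n_i = 2+2 = 4.
ΔE = 217.6 × (1/2² − 1/4²) = 40.80 eV.
λ = 1240 / 40.80 = 30.4 nm.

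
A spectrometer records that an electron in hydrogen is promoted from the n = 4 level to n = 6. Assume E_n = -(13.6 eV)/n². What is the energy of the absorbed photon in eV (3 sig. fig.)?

E_6 = −13.60/36 = −0.3778 eV and E_4 = −13.60/16 = −0.8500 eV.
The photon energy is |E_6 − E_4| = 0.472 eV.

0.472 eV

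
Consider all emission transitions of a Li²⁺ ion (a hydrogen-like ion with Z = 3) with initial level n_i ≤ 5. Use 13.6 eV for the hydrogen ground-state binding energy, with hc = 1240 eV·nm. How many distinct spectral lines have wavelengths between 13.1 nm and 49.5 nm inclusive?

Enumerate all n_i → n_f pairs with 1 ≤ n_f < n_i ≤ 5 and compute λ = 1240 / [13.6·9·(1/n_f² − 1/n_i²)].
Lines falling in [13.1, 49.5] nm: 2→1 (13.51 nm), 5→2 (48.24 nm).

2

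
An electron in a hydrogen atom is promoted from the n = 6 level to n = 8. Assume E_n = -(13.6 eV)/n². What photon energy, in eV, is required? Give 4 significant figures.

E_8 = −13.60/64 = −0.2125 eV and E_6 = −13.60/36 = −0.3778 eV.
The photon energy is |E_8 − E_6| = 0.1653 eV.

0.1653 eV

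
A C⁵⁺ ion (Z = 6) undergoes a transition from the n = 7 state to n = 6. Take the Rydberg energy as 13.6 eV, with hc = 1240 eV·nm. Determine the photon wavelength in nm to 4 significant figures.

For Z = 6 the level energies scale as Z², so the effective Rydberg energy is 13.6 × 36 = 489.6 eV.
ΔE = 489.6 × (1/6² − 1/7²) = 489.6 × 0.007370 = 3.608 eV.
λ = hc/ΔE = 1240 / 3.608 = 343.7 nm.

343.7 nm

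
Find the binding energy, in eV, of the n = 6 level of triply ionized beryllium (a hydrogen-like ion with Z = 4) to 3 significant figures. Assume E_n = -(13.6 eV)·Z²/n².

E_n = −13.6 Z²/n² = −217.6/n² eV for Z = 4.
E_6 = −217.6/36 = −6.04 eV, so ionization (to E = 0) requires 6.04 eV.

6.04 eV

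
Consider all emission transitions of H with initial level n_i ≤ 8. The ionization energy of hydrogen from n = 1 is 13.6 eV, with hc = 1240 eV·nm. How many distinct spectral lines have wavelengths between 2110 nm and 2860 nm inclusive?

2

Enumerate all n_i → n_f pairs with 1 ≤ n_f < n_i ≤ 8 and compute λ = 1240 / [13.6·1·(1/n_f² − 1/n_i²)].
Lines falling in [2110, 2860] nm: 7→4 (2166 nm), 6→4 (2626 nm).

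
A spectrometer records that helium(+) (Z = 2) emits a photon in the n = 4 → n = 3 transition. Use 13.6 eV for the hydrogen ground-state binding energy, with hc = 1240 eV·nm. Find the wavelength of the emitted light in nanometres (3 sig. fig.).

469 nm

For Z = 2 the level energies scale as Z², so the effective Rydberg energy is 13.6 × 4 = 54.40 eV.
ΔE = 54.40 × (1/3² − 1/4²) = 54.40 × 0.04861 = 2.644 eV.
λ = hc/ΔE = 1240 / 2.644 = 469 nm.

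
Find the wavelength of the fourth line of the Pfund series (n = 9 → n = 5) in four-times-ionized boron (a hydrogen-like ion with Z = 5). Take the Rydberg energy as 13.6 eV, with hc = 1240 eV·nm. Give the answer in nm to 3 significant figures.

132 nm

The Pfund series terminates on n_f = 5; the fourth line has n_i = 5+4 = 9.
ΔE = 340.0 × (1/5² − 1/9²) = 9.402 eV.
λ = 1240 / 9.402 = 132 nm.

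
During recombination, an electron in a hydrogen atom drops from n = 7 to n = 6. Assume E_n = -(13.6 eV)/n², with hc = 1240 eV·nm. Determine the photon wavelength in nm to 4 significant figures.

12370 nm

ΔE = 13.60 × (1/6² − 1/7²) = 13.60 × 0.007370 = 0.1002 eV.
λ = hc/ΔE = 1240 / 0.1002 = 12370 nm.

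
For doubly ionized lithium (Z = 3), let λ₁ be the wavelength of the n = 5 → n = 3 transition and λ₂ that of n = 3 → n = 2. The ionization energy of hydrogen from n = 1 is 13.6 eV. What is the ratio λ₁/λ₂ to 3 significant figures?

λ ∝ 1/ΔE ∝ 1/(1/n_f² − 1/n_i²), and the Z² and hc factors cancel in the ratio.
λ₁/λ₂ = (1/2² − 1/3²)/(1/3² − 1/5²) = 0.1389/0.07111 = 1.95.

1.95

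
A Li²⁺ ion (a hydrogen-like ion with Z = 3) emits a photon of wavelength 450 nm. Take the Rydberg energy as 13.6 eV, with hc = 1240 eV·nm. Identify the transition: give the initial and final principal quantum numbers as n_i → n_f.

The photon energy is ΔE = hc/λ = 1240 / 450 = 2.756 eV.
With Z = 3, ΔE = 122.4 × (1/n_f² − 1/n_i²), so 1/n_f² − 1/n_i² = 0.02251.
Trying n_f = 4 gives 1/n_i² = 0.03999, i.e. n_i ≈ 5; this pair matches.

n_i = 5, n_f = 4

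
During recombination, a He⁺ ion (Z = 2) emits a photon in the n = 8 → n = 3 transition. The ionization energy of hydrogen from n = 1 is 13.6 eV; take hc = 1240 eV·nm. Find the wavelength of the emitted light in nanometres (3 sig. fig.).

239 nm

For Z = 2 the level energies scale as Z², so the effective Rydberg energy is 13.6 × 4 = 54.40 eV.
ΔE = 54.40 × (1/3² − 1/8²) = 54.40 × 0.09549 = 5.194 eV.
λ = hc/ΔE = 1240 / 5.194 = 239 nm.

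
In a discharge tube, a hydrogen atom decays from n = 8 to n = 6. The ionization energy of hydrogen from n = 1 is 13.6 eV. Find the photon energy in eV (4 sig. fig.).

E_8 = −13.60/64 = −0.2125 eV and E_6 = −13.60/36 = −0.3778 eV.
The photon energy is |E_8 − E_6| = 0.1653 eV.

0.1653 eV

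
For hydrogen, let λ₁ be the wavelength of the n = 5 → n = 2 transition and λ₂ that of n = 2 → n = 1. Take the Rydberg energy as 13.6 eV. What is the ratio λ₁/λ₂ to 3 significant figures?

λ ∝ 1/ΔE ∝ 1/(1/n_f² − 1/n_i²), and the Z² and hc factors cancel in the ratio.
λ₁/λ₂ = (1/1² − 1/2²)/(1/2² − 1/5²) = 0.7500/0.2100 = 3.57.

3.57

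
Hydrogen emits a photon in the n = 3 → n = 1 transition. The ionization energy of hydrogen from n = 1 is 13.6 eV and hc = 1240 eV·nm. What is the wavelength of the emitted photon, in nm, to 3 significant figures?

ΔE = 13.60 × (1/1² − 1/3²) = 13.60 × 0.8889 = 12.09 eV.
λ = hc/ΔE = 1240 / 12.09 = 103 nm.
This line belongs to the Lyman series.

103 nm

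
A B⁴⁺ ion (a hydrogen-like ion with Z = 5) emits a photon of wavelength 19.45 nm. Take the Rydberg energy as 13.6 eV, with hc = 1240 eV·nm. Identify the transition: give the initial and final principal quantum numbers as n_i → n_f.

n_i = 4, n_f = 2

The photon energy is ΔE = hc/λ = 1240 / 19.45 = 63.75 eV.
With Z = 5, ΔE = 340.0 × (1/n_f² − 1/n_i²), so 1/n_f² − 1/n_i² = 0.1875.
Trying n_f = 2 gives 1/n_i² = 0.06249, i.e. n_i ≈ 4; this pair matches.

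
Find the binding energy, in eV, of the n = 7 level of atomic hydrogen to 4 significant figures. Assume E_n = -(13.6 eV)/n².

0.2776 eV

E_7 = −13.60/49 = −0.2776 eV, so ionization (to E = 0) requires 0.2776 eV.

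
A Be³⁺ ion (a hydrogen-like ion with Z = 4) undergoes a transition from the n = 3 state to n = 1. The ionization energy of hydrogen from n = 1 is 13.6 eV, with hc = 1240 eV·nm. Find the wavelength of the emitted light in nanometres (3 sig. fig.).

6.41 nm

For Z = 4 the level energies scale as Z², so the effective Rydberg energy is 13.6 × 16 = 217.6 eV.
ΔE = 217.6 × (1/1² − 1/3²) = 217.6 × 0.8889 = 193.4 eV.
λ = hc/ΔE = 1240 / 193.4 = 6.41 nm.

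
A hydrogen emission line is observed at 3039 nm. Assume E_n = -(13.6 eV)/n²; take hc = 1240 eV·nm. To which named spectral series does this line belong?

ΔE = 1240/3039 = 0.4080 eV.
This matches 13.6 × (1/5² − 1/10²), so n_f = 5: the Pfund series.

Pfund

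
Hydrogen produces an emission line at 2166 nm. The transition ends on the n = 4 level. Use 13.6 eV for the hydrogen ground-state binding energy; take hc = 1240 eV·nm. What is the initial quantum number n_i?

n_i = 7

The photon energy is ΔE = hc/λ = 1240 / 2166 = 0.5725 eV.
With Z = 1, ΔE = 13.60 × (1/n_f² − 1/n_i²), so 1/n_f² − 1/n_i² = 0.04209.
With n_f = 4: 1/n_i² = 1/16 − 0.04209 = 0.02041, so n_i ≈ 7.00.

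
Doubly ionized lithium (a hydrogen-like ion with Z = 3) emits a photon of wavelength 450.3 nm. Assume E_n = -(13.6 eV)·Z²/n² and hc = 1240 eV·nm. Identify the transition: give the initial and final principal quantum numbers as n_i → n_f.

The photon energy is ΔE = hc/λ = 1240 / 450.3 = 2.754 eV.
With Z = 3, ΔE = 122.4 × (1/n_f² − 1/n_i²), so 1/n_f² − 1/n_i² = 0.02250.
Trying n_f = 4 gives 1/n_i² = 0.04000, i.e. n_i ≈ 5; this pair matches.

n_i = 5, n_f = 4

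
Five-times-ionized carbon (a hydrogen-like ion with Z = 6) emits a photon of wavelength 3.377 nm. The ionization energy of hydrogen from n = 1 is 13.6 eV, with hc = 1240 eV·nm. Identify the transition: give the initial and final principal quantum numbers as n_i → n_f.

n_i = 2, n_f = 1

The photon energy is ΔE = hc/λ = 1240 / 3.377 = 367.2 eV.
With Z = 6, ΔE = 489.6 × (1/n_f² − 1/n_i²), so 1/n_f² − 1/n_i² = 0.7500.
Trying n_f = 1 gives 1/n_i² = 0.2500, i.e. n_i ≈ 2; this pair matches.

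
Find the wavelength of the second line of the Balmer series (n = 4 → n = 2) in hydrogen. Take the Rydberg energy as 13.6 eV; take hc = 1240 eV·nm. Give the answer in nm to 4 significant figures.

486.3 nm

The Balmer series terminates on n_f = 2; the second line has n_i = 2+2 = 4.
ΔE = 13.60 × (1/2² − 1/4²) = 2.550 eV.
λ = 1240 / 2.550 = 486.3 nm.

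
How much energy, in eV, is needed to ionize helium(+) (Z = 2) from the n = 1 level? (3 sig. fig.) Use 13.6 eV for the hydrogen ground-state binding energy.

54.4 eV

E_n = −13.6 Z²/n² = −54.40/n² eV for Z = 2.
E_1 = −54.40/1 = −54.4 eV, so ionization (to E = 0) requires 54.4 eV.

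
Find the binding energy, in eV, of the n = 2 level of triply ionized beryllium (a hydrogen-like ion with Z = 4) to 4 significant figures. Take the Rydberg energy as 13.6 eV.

54.40 eV

E_n = −13.6 Z²/n² = −217.6/n² eV for Z = 4.
E_2 = −217.6/4 = −54.40 eV, so ionization (to E = 0) requires 54.40 eV.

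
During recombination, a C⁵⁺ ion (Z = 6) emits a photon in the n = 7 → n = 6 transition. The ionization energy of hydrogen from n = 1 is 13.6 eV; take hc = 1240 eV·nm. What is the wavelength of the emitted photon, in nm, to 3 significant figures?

344 nm

For Z = 6 the level energies scale as Z², so the effective Rydberg energy is 13.6 × 36 = 489.6 eV.
ΔE = 489.6 × (1/6² − 1/7²) = 489.6 × 0.007370 = 3.608 eV.
λ = hc/ΔE = 1240 / 3.608 = 344 nm.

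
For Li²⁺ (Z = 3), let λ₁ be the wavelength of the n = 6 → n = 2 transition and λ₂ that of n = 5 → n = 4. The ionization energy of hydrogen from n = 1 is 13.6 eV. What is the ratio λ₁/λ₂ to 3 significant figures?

λ ∝ 1/ΔE ∝ 1/(1/n_f² − 1/n_i²), and the Z² and hc factors cancel in the ratio.
λ₁/λ₂ = (1/4² − 1/5²)/(1/2² − 1/6²) = 0.02250/0.2222 = 0.101.

0.101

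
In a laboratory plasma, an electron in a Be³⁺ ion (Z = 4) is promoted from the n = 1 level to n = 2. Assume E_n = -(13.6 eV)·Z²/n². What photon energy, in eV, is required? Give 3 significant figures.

163 eV

The Bohr energies scale as Z², so for Z = 4: E_n = −217.6/n² eV.
E_2 = −217.6/4 = −54.40 eV and E_1 = −217.6/1 = −217.6 eV.
The photon energy is |E_2 − E_1| = 163 eV.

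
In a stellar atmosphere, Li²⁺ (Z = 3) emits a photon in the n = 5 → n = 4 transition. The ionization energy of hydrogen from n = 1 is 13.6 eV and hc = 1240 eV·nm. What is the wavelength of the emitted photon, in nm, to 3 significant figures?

For Z = 3 the level energies scale as Z², so the effective Rydberg energy is 13.6 × 9 = 122.4 eV.
ΔE = 122.4 × (1/4² − 1/5²) = 122.4 × 0.02250 = 2.754 eV.
λ = hc/ΔE = 1240 / 2.754 = 450 nm.

450 nm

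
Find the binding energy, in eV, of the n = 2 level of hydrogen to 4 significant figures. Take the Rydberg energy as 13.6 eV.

3.400 eV

E_2 = −13.60/4 = −3.400 eV, so ionization (to E = 0) requires 3.400 eV.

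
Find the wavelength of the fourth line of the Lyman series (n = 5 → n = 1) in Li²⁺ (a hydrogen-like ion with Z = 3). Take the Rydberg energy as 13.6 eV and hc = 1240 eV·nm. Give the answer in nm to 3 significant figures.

10.6 nm

The Lyman series terminates on n_f = 1; the fourth line has n_i = 1+4 = 5.
ΔE = 122.4 × (1/1² − 1/5²) = 117.5 eV.
λ = 1240 / 117.5 = 10.6 nm.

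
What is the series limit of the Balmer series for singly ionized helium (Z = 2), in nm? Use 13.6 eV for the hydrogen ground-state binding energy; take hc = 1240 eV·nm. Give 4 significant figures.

The Balmer series has lower level n_f = 2; the series limit corresponds to n_i → ∞.
ΔE_max = 13.6 × 4 / 2² = 13.60 eV.
λ_min = 1240 / 13.60 = 91.18 nm.

91.18 nm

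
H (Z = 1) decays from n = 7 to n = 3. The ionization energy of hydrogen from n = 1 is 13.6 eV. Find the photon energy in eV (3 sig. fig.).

1.23 eV

E_7 = −13.60/49 = −0.2776 eV and E_3 = −13.60/9 = −1.511 eV.
The photon energy is |E_7 − E_3| = 1.23 eV.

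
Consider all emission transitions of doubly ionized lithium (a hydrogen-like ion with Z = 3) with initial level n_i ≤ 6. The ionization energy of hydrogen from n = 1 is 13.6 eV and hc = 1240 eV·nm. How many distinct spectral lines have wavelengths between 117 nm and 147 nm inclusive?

2

Enumerate all n_i → n_f pairs with 1 ≤ n_f < n_i ≤ 6 and compute λ = 1240 / [13.6·9·(1/n_f² − 1/n_i²)].
Lines falling in [117, 147] nm: 6→3 (121.6 nm), 5→3 (142.5 nm).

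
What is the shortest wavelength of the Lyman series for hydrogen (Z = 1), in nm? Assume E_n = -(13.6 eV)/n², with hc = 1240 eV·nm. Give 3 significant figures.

The Lyman series has lower level n_f = 1; the series limit corresponds to n_i → ∞.
ΔE_max = 13.6 × 1 / 1² = 13.60 eV.
λ_min = 1240 / 13.60 = 91.2 nm.

91.2 nm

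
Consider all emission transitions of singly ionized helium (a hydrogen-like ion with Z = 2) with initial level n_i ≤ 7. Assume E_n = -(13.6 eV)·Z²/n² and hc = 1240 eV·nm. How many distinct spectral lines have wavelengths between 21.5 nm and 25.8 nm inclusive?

Enumerate all n_i → n_f pairs with 1 ≤ n_f < n_i ≤ 7 and compute λ = 1240 / [13.6·4·(1/n_f² − 1/n_i²)].
Lines falling in [21.5, 25.8] nm: 7→1 (23.27 nm), 6→1 (23.45 nm), 5→1 (23.74 nm), 4→1 (24.31 nm), 3→1 (25.64 nm).

5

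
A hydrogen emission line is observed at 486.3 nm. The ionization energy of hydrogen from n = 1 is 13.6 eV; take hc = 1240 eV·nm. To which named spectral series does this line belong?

ΔE = 1240/486.3 = 2.550 eV.
This matches 13.6 × (1/2² − 1/4²), so n_f = 2: the Balmer series.

Balmer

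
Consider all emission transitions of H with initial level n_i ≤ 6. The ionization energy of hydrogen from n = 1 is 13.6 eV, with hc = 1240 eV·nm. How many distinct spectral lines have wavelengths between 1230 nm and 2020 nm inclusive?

2

Enumerate all n_i → n_f pairs with 1 ≤ n_f < n_i ≤ 6 and compute λ = 1240 / [13.6·1·(1/n_f² − 1/n_i²)].
Lines falling in [1230, 2020] nm: 5→3 (1282 nm), 4→3 (1876 nm).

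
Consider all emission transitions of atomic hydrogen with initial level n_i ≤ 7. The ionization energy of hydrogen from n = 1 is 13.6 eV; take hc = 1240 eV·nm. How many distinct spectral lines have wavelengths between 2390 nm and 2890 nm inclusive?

Enumerate all n_i → n_f pairs with 1 ≤ n_f < n_i ≤ 7 and compute λ = 1240 / [13.6·1·(1/n_f² − 1/n_i²)].
Lines falling in [2390, 2890] nm: 6→4 (2626 nm).

1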